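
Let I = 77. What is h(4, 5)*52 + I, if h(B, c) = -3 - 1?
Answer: -131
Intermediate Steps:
h(B, c) = -4
h(4, 5)*52 + I = -4*52 + 77 = -208 + 77 = -131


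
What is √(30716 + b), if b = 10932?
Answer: 4*√2603 ≈ 204.08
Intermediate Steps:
√(30716 + b) = √(30716 + 10932) = √41648 = 4*√2603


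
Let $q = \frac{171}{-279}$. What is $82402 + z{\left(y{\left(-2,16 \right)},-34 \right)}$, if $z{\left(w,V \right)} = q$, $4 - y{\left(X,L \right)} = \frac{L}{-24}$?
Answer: $\frac{2554443}{31} \approx 82401.0$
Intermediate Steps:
$y{\left(X,L \right)} = 4 + \frac{L}{24}$ ($y{\left(X,L \right)} = 4 - \frac{L}{-24} = 4 - L \left(- \frac{1}{24}\right) = 4 - - \frac{L}{24} = 4 + \frac{L}{24}$)
$q = - \frac{19}{31}$ ($q = 171 \left(- \frac{1}{279}\right) = - \frac{19}{31} \approx -0.6129$)
$z{\left(w,V \right)} = - \frac{19}{31}$
$82402 + z{\left(y{\left(-2,16 \right)},-34 \right)} = 82402 - \frac{19}{31} = \frac{2554443}{31}$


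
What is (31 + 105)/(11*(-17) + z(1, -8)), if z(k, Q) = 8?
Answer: -136/179 ≈ -0.75978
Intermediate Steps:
(31 + 105)/(11*(-17) + z(1, -8)) = (31 + 105)/(11*(-17) + 8) = 136/(-187 + 8) = 136/(-179) = 136*(-1/179) = -136/179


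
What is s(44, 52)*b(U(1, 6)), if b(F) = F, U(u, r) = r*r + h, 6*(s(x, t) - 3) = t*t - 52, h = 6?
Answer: 18690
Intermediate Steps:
s(x, t) = -17/3 + t²/6 (s(x, t) = 3 + (t*t - 52)/6 = 3 + (t² - 52)/6 = 3 + (-52 + t²)/6 = 3 + (-26/3 + t²/6) = -17/3 + t²/6)
U(u, r) = 6 + r² (U(u, r) = r*r + 6 = r² + 6 = 6 + r²)
s(44, 52)*b(U(1, 6)) = (-17/3 + (⅙)*52²)*(6 + 6²) = (-17/3 + (⅙)*2704)*(6 + 36) = (-17/3 + 1352/3)*42 = 445*42 = 18690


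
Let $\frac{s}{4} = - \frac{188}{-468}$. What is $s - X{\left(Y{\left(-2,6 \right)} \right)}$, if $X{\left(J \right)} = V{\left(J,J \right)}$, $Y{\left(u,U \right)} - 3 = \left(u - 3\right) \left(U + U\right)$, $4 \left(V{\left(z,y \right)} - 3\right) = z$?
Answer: $\frac{6017}{468} \approx 12.857$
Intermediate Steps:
$V{\left(z,y \right)} = 3 + \frac{z}{4}$
$Y{\left(u,U \right)} = 3 + 2 U \left(-3 + u\right)$ ($Y{\left(u,U \right)} = 3 + \left(u - 3\right) \left(U + U\right) = 3 + \left(-3 + u\right) 2 U = 3 + 2 U \left(-3 + u\right)$)
$s = \frac{188}{117}$ ($s = 4 \left(- \frac{188}{-468}\right) = 4 \left(\left(-188\right) \left(- \frac{1}{468}\right)\right) = 4 \cdot \frac{47}{117} = \frac{188}{117} \approx 1.6068$)
$X{\left(J \right)} = 3 + \frac{J}{4}$
$s - X{\left(Y{\left(-2,6 \right)} \right)} = \frac{188}{117} - \left(3 + \frac{3 - 36 + 2 \cdot 6 \left(-2\right)}{4}\right) = \frac{188}{117} - \left(3 + \frac{3 - 36 - 24}{4}\right) = \frac{188}{117} - \left(3 + \frac{1}{4} \left(-57\right)\right) = \frac{188}{117} - \left(3 - \frac{57}{4}\right) = \frac{188}{117} - - \frac{45}{4} = \frac{188}{117} + \frac{45}{4} = \frac{6017}{468}$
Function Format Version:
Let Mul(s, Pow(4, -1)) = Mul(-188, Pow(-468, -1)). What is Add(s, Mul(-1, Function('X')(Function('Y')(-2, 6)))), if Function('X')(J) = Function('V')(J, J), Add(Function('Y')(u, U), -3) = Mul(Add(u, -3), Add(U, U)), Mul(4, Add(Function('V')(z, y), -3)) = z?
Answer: Rational(6017, 468) ≈ 12.857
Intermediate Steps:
Function('V')(z, y) = Add(3, Mul(Rational(1, 4), z))
Function('Y')(u, U) = Add(3, Mul(2, U, Add(-3, u))) (Function('Y')(u, U) = Add(3, Mul(Add(u, -3), Add(U, U))) = Add(3, Mul(Add(-3, u), Mul(2, U))) = Add(3, Mul(2, U, Add(-3, u))))
s = Rational(188, 117) (s = Mul(4, Mul(-188, Pow(-468, -1))) = Mul(4, Mul(-188, Rational(-1, 468))) = Mul(4, Rational(47, 117)) = Rational(188, 117) ≈ 1.6068)
Function('X')(J) = Add(3, Mul(Rational(1, 4), J))
Add(s, Mul(-1, Function('X')(Function('Y')(-2, 6)))) = Add(Rational(188, 117), Mul(-1, Add(3, Mul(Rational(1, 4), Add(3, Mul(-6, 6), Mul(2, 6, -2)))))) = Add(Rational(188, 117), Mul(-1, Add(3, Mul(Rational(1, 4), Add(3, -36, -24))))) = Add(Rational(188, 117), Mul(-1, Add(3, Mul(Rational(1, 4), -57)))) = Add(Rational(188, 117), Mul(-1, Add(3, Rational(-57, 4)))) = Add(Rational(188, 117), Mul(-1, Rational(-45, 4))) = Add(Rational(188, 117), Rational(45, 4)) = Rational(6017, 468)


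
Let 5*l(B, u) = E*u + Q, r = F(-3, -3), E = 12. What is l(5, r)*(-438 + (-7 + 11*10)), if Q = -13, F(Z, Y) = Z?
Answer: 3283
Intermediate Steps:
r = -3
l(B, u) = -13/5 + 12*u/5 (l(B, u) = (12*u - 13)/5 = (-13 + 12*u)/5 = -13/5 + 12*u/5)
l(5, r)*(-438 + (-7 + 11*10)) = (-13/5 + (12/5)*(-3))*(-438 + (-7 + 11*10)) = (-13/5 - 36/5)*(-438 + (-7 + 110)) = -49*(-438 + 103)/5 = -49/5*(-335) = 3283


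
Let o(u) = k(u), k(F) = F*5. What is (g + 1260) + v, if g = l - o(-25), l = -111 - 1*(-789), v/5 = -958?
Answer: -2727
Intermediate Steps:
v = -4790 (v = 5*(-958) = -4790)
k(F) = 5*F
o(u) = 5*u
l = 678 (l = -111 + 789 = 678)
g = 803 (g = 678 - 5*(-25) = 678 - 1*(-125) = 678 + 125 = 803)
(g + 1260) + v = (803 + 1260) - 4790 = 2063 - 4790 = -2727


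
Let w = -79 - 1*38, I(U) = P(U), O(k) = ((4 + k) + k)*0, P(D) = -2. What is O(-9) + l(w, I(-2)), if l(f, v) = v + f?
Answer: -119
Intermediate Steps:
O(k) = 0 (O(k) = (4 + 2*k)*0 = 0)
I(U) = -2
w = -117 (w = -79 - 38 = -117)
l(f, v) = f + v
O(-9) + l(w, I(-2)) = 0 + (-117 - 2) = 0 - 119 = -119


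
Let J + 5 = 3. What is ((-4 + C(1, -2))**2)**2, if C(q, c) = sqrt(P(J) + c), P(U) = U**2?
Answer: (4 - sqrt(2))**4 ≈ 44.706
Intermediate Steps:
J = -2 (J = -5 + 3 = -2)
C(q, c) = sqrt(4 + c) (C(q, c) = sqrt((-2)**2 + c) = sqrt(4 + c))
((-4 + C(1, -2))**2)**2 = ((-4 + sqrt(4 - 2))**2)**2 = ((-4 + sqrt(2))**2)**2 = (-4 + sqrt(2))**4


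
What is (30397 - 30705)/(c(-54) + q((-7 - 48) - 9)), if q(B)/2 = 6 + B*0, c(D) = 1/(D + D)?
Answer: -4752/185 ≈ -25.686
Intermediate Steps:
c(D) = 1/(2*D)
q(B) = 12 (q(B) = 2*(6 + B*0) = 2*(6 + 0) = 2*6 = 12)
(30397 - 30705)/(c(-54) + q((-7 - 48) - 9)) = (30397 - 30705)/((1/2)/(-54) + 12) = -308/((1/2)*(-1/54) + 12) = -308/(-1/108 + 12) = -308/1295/108 = -308*108/1295 = -4752/185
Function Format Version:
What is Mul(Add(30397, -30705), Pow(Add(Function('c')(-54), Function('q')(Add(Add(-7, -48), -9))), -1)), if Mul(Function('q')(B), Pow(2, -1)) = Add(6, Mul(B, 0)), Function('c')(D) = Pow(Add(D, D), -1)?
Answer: Rational(-4752, 185) ≈ -25.686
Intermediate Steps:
Function('c')(D) = Mul(Rational(1, 2), Pow(D, -1)) (Function('c')(D) = Pow(Mul(2, D), -1) = Mul(Rational(1, 2), Pow(D, -1)))
Function('q')(B) = 12 (Function('q')(B) = Mul(2, Add(6, Mul(B, 0))) = Mul(2, Add(6, 0)) = Mul(2, 6) = 12)
Mul(Add(30397, -30705), Pow(Add(Function('c')(-54), Function('q')(Add(Add(-7, -48), -9))), -1)) = Mul(Add(30397, -30705), Pow(Add(Mul(Rational(1, 2), Pow(-54, -1)), 12), -1)) = Mul(-308, Pow(Add(Mul(Rational(1, 2), Rational(-1, 54)), 12), -1)) = Mul(-308, Pow(Add(Rational(-1, 108), 12), -1)) = Mul(-308, Pow(Rational(1295, 108), -1)) = Mul(-308, Rational(108, 1295)) = Rational(-4752, 185)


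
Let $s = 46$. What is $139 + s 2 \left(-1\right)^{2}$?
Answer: $231$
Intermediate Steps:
$139 + s 2 \left(-1\right)^{2} = 139 + 46 \cdot 2 \left(-1\right)^{2} = 139 + 92 \cdot 1 = 139 + 92 = 231$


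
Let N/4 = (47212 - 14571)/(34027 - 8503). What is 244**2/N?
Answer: 379899216/32641 ≈ 11639.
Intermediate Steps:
N = 32641/6381 (N = 4*((47212 - 14571)/(34027 - 8503)) = 4*(32641/25524) = 32641/6381 ≈ 5.1153)
244**2/N = 244**2/(32641/6381) = 59536*(6381/32641) = 379899216/32641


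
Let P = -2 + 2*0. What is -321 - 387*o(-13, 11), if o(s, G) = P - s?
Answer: -4578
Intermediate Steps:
P = -2 (P = -2 + 0 = -2)
o(s, G) = -2 - s
-321 - 387*o(-13, 11) = -321 - 387*(-2 - 1*(-13)) = -321 - 387*(-2 + 13) = -321 - 387*11 = -321 - 4257 = -4578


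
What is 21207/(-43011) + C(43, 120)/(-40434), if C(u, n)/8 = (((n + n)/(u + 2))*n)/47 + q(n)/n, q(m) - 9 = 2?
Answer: -22513021751/45410010210 ≈ -0.49577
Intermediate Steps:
q(m) = 11 (q(m) = 9 + 2 = 11)
C(u, n) = 88/n + 16*n²/(47*(2 + u)) (C(u, n) = 8*((((n + n)/(u + 2))*n)/47 + 11/n) = 8*((((2*n)/(2 + u))*n)*(1/47) + 11/n) = 8*(((2*n/(2 + u))*n)*(1/47) + 11/n) = 8*((2*n²/(2 + u))*(1/47) + 11/n) = 8*(2*n²/(47*(2 + u)) + 11/n) = 8*(11/n + 2*n²/(47*(2 + u))) = 88/n + 16*n²/(47*(2 + u)))
21207/(-43011) + C(43, 120)/(-40434) = 21207/(-43011) + ((8/47)*(1034 + 2*120³ + 517*43)/(120*(2 + 43)))/(-40434) = 21207*(-1/43011) + ((8/47)*(1/120)*(1034 + 2*1728000 + 22231)/45)*(-1/40434) = -7069/14337 + ((8/47)*(1/120)*(1/45)*(1034 + 3456000 + 22231))*(-1/40434) = -7069/14337 + ((8/47)*(1/120)*(1/45)*3479265)*(-1/40434) = -7069/14337 + (77317/705)*(-1/40434) = -7069/14337 - 77317/28505970 = -22513021751/45410010210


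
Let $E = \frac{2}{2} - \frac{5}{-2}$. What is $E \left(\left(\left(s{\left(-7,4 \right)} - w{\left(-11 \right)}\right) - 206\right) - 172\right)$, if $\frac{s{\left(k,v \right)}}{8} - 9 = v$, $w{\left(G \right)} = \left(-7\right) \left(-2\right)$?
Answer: $-1008$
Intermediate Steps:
$w{\left(G \right)} = 14$
$E = \frac{7}{2}$ ($E = 2 \cdot \frac{1}{2} - - \frac{5}{2} = 1 + \frac{5}{2} = \frac{7}{2} \approx 3.5$)
$s{\left(k,v \right)} = 72 + 8 v$
$E \left(\left(\left(s{\left(-7,4 \right)} - w{\left(-11 \right)}\right) - 206\right) - 172\right) = \frac{7 \left(\left(\left(\left(72 + 8 \cdot 4\right) - 14\right) - 206\right) - 172\right)}{2} = \frac{7 \left(\left(\left(\left(72 + 32\right) - 14\right) - 206\right) - 172\right)}{2} = \frac{7 \left(\left(\left(104 - 14\right) - 206\right) - 172\right)}{2} = \frac{7 \left(\left(90 - 206\right) - 172\right)}{2} = \frac{7 \left(-116 - 172\right)}{2} = \frac{7}{2} \left(-288\right) = -1008$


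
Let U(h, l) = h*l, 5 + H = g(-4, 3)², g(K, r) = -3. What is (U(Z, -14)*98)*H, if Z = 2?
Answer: -10976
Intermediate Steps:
H = 4 (H = -5 + (-3)² = -5 + 9 = 4)
(U(Z, -14)*98)*H = ((2*(-14))*98)*4 = -28*98*4 = -2744*4 = -10976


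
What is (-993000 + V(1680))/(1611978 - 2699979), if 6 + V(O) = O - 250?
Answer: 991576/1088001 ≈ 0.91137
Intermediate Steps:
V(O) = -256 + O (V(O) = -6 + (O - 250) = -6 + (-250 + O) = -256 + O)
(-993000 + V(1680))/(1611978 - 2699979) = (-993000 + (-256 + 1680))/(1611978 - 2699979) = (-993000 + 1424)/(-1088001) = -991576*(-1/1088001) = 991576/1088001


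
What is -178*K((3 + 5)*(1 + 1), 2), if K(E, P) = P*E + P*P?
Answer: -6408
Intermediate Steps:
K(E, P) = P**2 + E*P (K(E, P) = E*P + P**2 = P**2 + E*P)
-178*K((3 + 5)*(1 + 1), 2) = -356*((3 + 5)*(1 + 1) + 2) = -356*(8*2 + 2) = -356*(16 + 2) = -356*18 = -178*36 = -6408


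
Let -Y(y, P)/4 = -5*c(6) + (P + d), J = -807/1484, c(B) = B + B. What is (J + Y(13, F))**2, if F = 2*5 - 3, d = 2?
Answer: 91161121041/2202256 ≈ 41394.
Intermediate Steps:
c(B) = 2*B
J = -807/1484 (J = -807*1/1484 = -807/1484 ≈ -0.54380)
F = 7 (F = 10 - 3 = 7)
Y(y, P) = 232 - 4*P (Y(y, P) = -4*(-10*6 + (P + 2)) = -4*(-5*12 + (2 + P)) = -4*(-60 + (2 + P)) = -4*(-58 + P) = 232 - 4*P)
(J + Y(13, F))**2 = (-807/1484 + (232 - 4*7))**2 = (-807/1484 + (232 - 28))**2 = (-807/1484 + 204)**2 = (301929/1484)**2 = 91161121041/2202256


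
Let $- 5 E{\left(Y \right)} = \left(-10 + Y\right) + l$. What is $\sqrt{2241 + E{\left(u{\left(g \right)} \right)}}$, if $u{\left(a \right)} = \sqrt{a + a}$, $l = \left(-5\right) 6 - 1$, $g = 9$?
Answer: $\frac{\sqrt{56230 - 15 \sqrt{2}}}{5} \approx 47.417$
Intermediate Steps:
$l = -31$ ($l = -30 - 1 = -31$)
$u{\left(a \right)} = \sqrt{2} \sqrt{a}$ ($u{\left(a \right)} = \sqrt{2 a} = \sqrt{2} \sqrt{a}$)
$E{\left(Y \right)} = \frac{41}{5} - \frac{Y}{5}$ ($E{\left(Y \right)} = - \frac{\left(-10 + Y\right) - 31}{5} = - \frac{-41 + Y}{5} = \frac{41}{5} - \frac{Y}{5}$)
$\sqrt{2241 + E{\left(u{\left(g \right)} \right)}} = \sqrt{2241 + \left(\frac{41}{5} - \frac{\sqrt{2} \sqrt{9}}{5}\right)} = \sqrt{2241 + \left(\frac{41}{5} - \frac{\sqrt{2} \cdot 3}{5}\right)} = \sqrt{2241 + \left(\frac{41}{5} - \frac{3 \sqrt{2}}{5}\right)} = \sqrt{\frac{11246}{5} - \frac{3 \sqrt{2}}{5}}$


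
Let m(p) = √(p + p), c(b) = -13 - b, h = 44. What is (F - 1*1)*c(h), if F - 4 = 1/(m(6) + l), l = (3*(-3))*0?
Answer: -171 - 19*√3/2 ≈ -187.45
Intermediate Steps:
l = 0 (l = -9*0 = 0)
m(p) = √2*√p (m(p) = √(2*p) = √2*√p)
F = 4 + √3/6 (F = 4 + 1/(√2*√6 + 0) = 4 + 1/(2*√3 + 0) = 4 + 1/(2*√3) = 4 + √3/6 ≈ 4.2887)
(F - 1*1)*c(h) = ((4 + √3/6) - 1*1)*(-13 - 1*44) = ((4 + √3/6) - 1)*(-13 - 44) = (3 + √3/6)*(-57) = -171 - 19*√3/2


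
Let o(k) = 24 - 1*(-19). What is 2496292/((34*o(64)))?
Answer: 1248146/731 ≈ 1707.4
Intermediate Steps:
o(k) = 43 (o(k) = 24 + 19 = 43)
2496292/((34*o(64))) = 2496292/((34*43)) = 2496292/1462 = 2496292*(1/1462) = 1248146/731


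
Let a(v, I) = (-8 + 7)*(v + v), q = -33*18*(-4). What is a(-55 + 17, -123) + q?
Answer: 2452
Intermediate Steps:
q = 2376 (q = -594*(-4) = 2376)
a(v, I) = -2*v
a(-55 + 17, -123) + q = -2*(-55 + 17) + 2376 = -2*(-38) + 2376 = 76 + 2376 = 2452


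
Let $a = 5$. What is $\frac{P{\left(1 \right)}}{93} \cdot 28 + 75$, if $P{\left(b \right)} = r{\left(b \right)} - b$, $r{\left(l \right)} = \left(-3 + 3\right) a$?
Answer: $\frac{6947}{93} \approx 74.699$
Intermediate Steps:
$r{\left(l \right)} = 0$ ($r{\left(l \right)} = \left(-3 + 3\right) 5 = 0 \cdot 5 = 0$)
$P{\left(b \right)} = - b$ ($P{\left(b \right)} = 0 - b = - b$)
$\frac{P{\left(1 \right)}}{93} \cdot 28 + 75 = \frac{\left(-1\right) 1}{93} \cdot 28 + 75 = \left(-1\right) \frac{1}{93} \cdot 28 + 75 = \left(- \frac{1}{93}\right) 28 + 75 = - \frac{28}{93} + 75 = \frac{6947}{93}$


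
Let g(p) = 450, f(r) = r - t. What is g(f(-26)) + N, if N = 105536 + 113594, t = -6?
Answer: 219580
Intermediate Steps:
f(r) = 6 + r (f(r) = r - 1*(-6) = r + 6 = 6 + r)
N = 219130
g(f(-26)) + N = 450 + 219130 = 219580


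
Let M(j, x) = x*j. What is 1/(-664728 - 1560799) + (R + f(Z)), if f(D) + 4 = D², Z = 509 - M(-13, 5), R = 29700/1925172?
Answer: 39211949611180186/119014507379 ≈ 3.2947e+5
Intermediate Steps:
M(j, x) = j*x
R = 825/53477 (R = 29700*(1/1925172) = 825/53477 ≈ 0.015427)
Z = 574 (Z = 509 - (-13)*5 = 509 - 1*(-65) = 509 + 65 = 574)
f(D) = -4 + D²
1/(-664728 - 1560799) + (R + f(Z)) = 1/(-664728 - 1560799) + (825/53477 + (-4 + 574²)) = 1/(-2225527) + (825/53477 + (-4 + 329476)) = -1/2225527 + (825/53477 + 329472) = -1/2225527 + 17619174969/53477 = 39211949611180186/119014507379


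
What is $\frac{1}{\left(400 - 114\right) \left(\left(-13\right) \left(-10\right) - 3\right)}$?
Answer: $\frac{1}{36322} \approx 2.7532 \cdot 10^{-5}$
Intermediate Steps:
$\frac{1}{\left(400 - 114\right) \left(\left(-13\right) \left(-10\right) - 3\right)} = \frac{1}{286 \left(130 - 3\right)} = \frac{1}{286 \cdot 127} = \frac{1}{286} \cdot \frac{1}{127} = \frac{1}{36322}$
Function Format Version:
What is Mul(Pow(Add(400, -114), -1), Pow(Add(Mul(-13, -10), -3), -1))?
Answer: Rational(1, 36322) ≈ 2.7532e-5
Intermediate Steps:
Mul(Pow(Add(400, -114), -1), Pow(Add(Mul(-13, -10), -3), -1)) = Mul(Pow(286, -1), Pow(Add(130, -3), -1)) = Mul(Rational(1, 286), Pow(127, -1)) = Mul(Rational(1, 286), Rational(1, 127)) = Rational(1, 36322)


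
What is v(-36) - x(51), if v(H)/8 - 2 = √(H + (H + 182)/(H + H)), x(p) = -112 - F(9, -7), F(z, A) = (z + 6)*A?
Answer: 23 + 148*I/3 ≈ 23.0 + 49.333*I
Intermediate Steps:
F(z, A) = A*(6 + z) (F(z, A) = (6 + z)*A = A*(6 + z))
x(p) = -7 (x(p) = -112 - (-7)*(6 + 9) = -112 - (-7)*15 = -112 - 1*(-105) = -112 + 105 = -7)
v(H) = 16 + 8*√(H + (182 + H)/(2*H)) (v(H) = 16 + 8*√(H + (H + 182)/(H + H)) = 16 + 8*√(H + (182 + H)/((2*H))) = 16 + 8*√(H + (182 + H)*(1/(2*H))) = 16 + 8*√(H + (182 + H)/(2*H)))
v(-36) - x(51) = (16 + 4*√(2 + 4*(-36) + 364/(-36))) - 1*(-7) = (16 + 4*√(2 - 144 + 364*(-1/36))) + 7 = (16 + 4*√(2 - 144 - 91/9)) + 7 = (16 + 4*√(-1369/9)) + 7 = (16 + 4*(37*I/3)) + 7 = (16 + 148*I/3) + 7 = 23 + 148*I/3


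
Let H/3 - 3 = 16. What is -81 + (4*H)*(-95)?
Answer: -21741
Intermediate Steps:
H = 57 (H = 9 + 3*16 = 9 + 48 = 57)
-81 + (4*H)*(-95) = -81 + (4*57)*(-95) = -81 + 228*(-95) = -81 - 21660 = -21741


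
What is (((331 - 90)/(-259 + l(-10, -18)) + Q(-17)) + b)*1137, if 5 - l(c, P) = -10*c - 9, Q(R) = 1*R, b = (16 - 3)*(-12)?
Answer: -22711954/115 ≈ -1.9750e+5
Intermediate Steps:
b = -156 (b = 13*(-12) = -156)
Q(R) = R
l(c, P) = 14 + 10*c (l(c, P) = 5 - (-10*c - 9) = 5 - (-9 - 10*c) = 5 + (9 + 10*c) = 14 + 10*c)
(((331 - 90)/(-259 + l(-10, -18)) + Q(-17)) + b)*1137 = (((331 - 90)/(-259 + (14 + 10*(-10))) - 17) - 156)*1137 = ((241/(-259 + (14 - 100)) - 17) - 156)*1137 = ((241/(-259 - 86) - 17) - 156)*1137 = ((241/(-345) - 17) - 156)*1137 = ((241*(-1/345) - 17) - 156)*1137 = ((-241/345 - 17) - 156)*1137 = (-6106/345 - 156)*1137 = -59926/345*1137 = -22711954/115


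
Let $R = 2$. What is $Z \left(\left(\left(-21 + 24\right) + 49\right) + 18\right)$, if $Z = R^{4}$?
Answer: $1120$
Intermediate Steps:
$Z = 16$ ($Z = 2^{4} = 16$)
$Z \left(\left(\left(-21 + 24\right) + 49\right) + 18\right) = 16 \left(\left(\left(-21 + 24\right) + 49\right) + 18\right) = 16 \left(\left(3 + 49\right) + 18\right) = 16 \left(52 + 18\right) = 16 \cdot 70 = 1120$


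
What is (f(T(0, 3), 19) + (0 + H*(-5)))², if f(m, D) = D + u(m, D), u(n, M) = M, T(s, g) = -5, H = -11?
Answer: 8649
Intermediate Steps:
f(m, D) = 2*D (f(m, D) = D + D = 2*D)
(f(T(0, 3), 19) + (0 + H*(-5)))² = (2*19 + (0 - 11*(-5)))² = (38 + (0 + 55))² = (38 + 55)² = 93² = 8649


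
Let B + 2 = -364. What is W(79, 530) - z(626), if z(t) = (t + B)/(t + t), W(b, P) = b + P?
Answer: 190552/313 ≈ 608.79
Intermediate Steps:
W(b, P) = P + b
B = -366 (B = -2 - 364 = -366)
z(t) = (-366 + t)/(2*t) (z(t) = (t - 366)/(t + t) = (-366 + t)/((2*t)) = (-366 + t)*(1/(2*t)) = (-366 + t)/(2*t))
W(79, 530) - z(626) = (530 + 79) - (-366 + 626)/(2*626) = 609 - 260/(2*626) = 609 - 1*65/313 = 609 - 65/313 = 190552/313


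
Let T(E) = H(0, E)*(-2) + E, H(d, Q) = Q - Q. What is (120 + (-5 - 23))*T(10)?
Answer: 920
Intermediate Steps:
H(d, Q) = 0
T(E) = E (T(E) = 0*(-2) + E = 0 + E = E)
(120 + (-5 - 23))*T(10) = (120 + (-5 - 23))*10 = (120 - 28)*10 = 92*10 = 920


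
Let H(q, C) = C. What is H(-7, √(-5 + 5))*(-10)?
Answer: 0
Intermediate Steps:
H(-7, √(-5 + 5))*(-10) = √(-5 + 5)*(-10) = √0*(-10) = 0*(-10) = 0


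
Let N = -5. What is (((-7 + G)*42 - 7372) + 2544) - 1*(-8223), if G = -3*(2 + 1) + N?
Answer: 2513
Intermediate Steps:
G = -14 (G = -3*(2 + 1) - 5 = -3*3 - 5 = -9 - 5 = -14)
(((-7 + G)*42 - 7372) + 2544) - 1*(-8223) = (((-7 - 14)*42 - 7372) + 2544) - 1*(-8223) = ((-21*42 - 7372) + 2544) + 8223 = ((-882 - 7372) + 2544) + 8223 = (-8254 + 2544) + 8223 = -5710 + 8223 = 2513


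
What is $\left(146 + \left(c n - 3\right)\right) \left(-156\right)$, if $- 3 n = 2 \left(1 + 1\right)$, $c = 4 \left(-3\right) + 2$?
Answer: $-24388$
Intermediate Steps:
$c = -10$ ($c = -12 + 2 = -10$)
$n = - \frac{4}{3}$ ($n = - \frac{2 \left(1 + 1\right)}{3} = - \frac{2 \cdot 2}{3} = \left(- \frac{1}{3}\right) 4 = - \frac{4}{3} \approx -1.3333$)
$\left(146 + \left(c n - 3\right)\right) \left(-156\right) = \left(146 - - \frac{31}{3}\right) \left(-156\right) = \left(146 + \left(\frac{40}{3} - 3\right)\right) \left(-156\right) = \left(146 + \frac{31}{3}\right) \left(-156\right) = \frac{469}{3} \left(-156\right) = -24388$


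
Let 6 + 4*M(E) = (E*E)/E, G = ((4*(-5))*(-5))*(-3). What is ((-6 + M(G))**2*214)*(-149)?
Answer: -434048175/2 ≈ -2.1702e+8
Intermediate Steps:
G = -300 (G = -20*(-5)*(-3) = 100*(-3) = -300)
M(E) = -3/2 + E/4 (M(E) = -3/2 + ((E*E)/E)/4 = -3/2 + (E**2/E)/4 = -3/2 + E/4)
((-6 + M(G))**2*214)*(-149) = ((-6 + (-3/2 + (1/4)*(-300)))**2*214)*(-149) = ((-6 + (-3/2 - 75))**2*214)*(-149) = ((-6 - 153/2)**2*214)*(-149) = ((-165/2)**2*214)*(-149) = ((27225/4)*214)*(-149) = (2913075/2)*(-149) = -434048175/2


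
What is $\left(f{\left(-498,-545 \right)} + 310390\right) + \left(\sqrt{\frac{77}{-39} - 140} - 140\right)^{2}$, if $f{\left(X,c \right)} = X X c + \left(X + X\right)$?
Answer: $- \frac{5258499791}{39} - \frac{1960 i \sqrt{4407}}{39} \approx -1.3483 \cdot 10^{8} - 3336.3 i$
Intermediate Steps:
$f{\left(X,c \right)} = 2 X + c X^{2}$ ($f{\left(X,c \right)} = X^{2} c + 2 X = c X^{2} + 2 X = 2 X + c X^{2}$)
$\left(f{\left(-498,-545 \right)} + 310390\right) + \left(\sqrt{\frac{77}{-39} - 140} - 140\right)^{2} = \left(- 498 \left(2 - -271410\right) + 310390\right) + \left(\sqrt{\frac{77}{-39} - 140} - 140\right)^{2} = \left(- 498 \left(2 + 271410\right) + 310390\right) + \left(\sqrt{77 \left(- \frac{1}{39}\right) - 140} - 140\right)^{2} = \left(\left(-498\right) 271412 + 310390\right) + \left(\sqrt{- \frac{77}{39} - 140} - 140\right)^{2} = \left(-135163176 + 310390\right) + \left(\sqrt{- \frac{5537}{39}} - 140\right)^{2} = -134852786 + \left(\frac{7 i \sqrt{4407}}{39} - 140\right)^{2} = -134852786 + \left(-140 + \frac{7 i \sqrt{4407}}{39}\right)^{2}$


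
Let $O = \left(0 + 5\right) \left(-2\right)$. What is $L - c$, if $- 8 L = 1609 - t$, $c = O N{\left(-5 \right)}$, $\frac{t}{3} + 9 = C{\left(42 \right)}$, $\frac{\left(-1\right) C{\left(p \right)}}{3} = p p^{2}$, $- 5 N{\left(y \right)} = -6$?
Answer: $- \frac{167083}{2} \approx -83542.0$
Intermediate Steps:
$N{\left(y \right)} = \frac{6}{5}$ ($N{\left(y \right)} = \left(- \frac{1}{5}\right) \left(-6\right) = \frac{6}{5}$)
$C{\left(p \right)} = - 3 p^{3}$ ($C{\left(p \right)} = - 3 p p^{2} = - 3 p^{3}$)
$O = -10$ ($O = 5 \left(-2\right) = -10$)
$t = -666819$ ($t = -27 + 3 \left(- 3 \cdot 42^{3}\right) = -27 + 3 \left(\left(-3\right) 74088\right) = -27 + 3 \left(-222264\right) = -27 - 666792 = -666819$)
$c = -12$ ($c = \left(-10\right) \frac{6}{5} = -12$)
$L = - \frac{167107}{2}$ ($L = - \frac{1609 - -666819}{8} = - \frac{1609 + 666819}{8} = \left(- \frac{1}{8}\right) 668428 = - \frac{167107}{2} \approx -83554.0$)
$L - c = - \frac{167107}{2} - -12 = - \frac{167107}{2} + 12 = - \frac{167083}{2}$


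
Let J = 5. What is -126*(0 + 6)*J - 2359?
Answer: -6139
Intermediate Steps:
-126*(0 + 6)*J - 2359 = -126*(0 + 6)*5 - 2359 = -756*5 - 2359 = -126*30 - 2359 = -3780 - 2359 = -6139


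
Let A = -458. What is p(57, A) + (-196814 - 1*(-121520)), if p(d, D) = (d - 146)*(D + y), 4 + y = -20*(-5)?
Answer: -43076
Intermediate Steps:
y = 96 (y = -4 - 20*(-5) = -4 + 100 = 96)
p(d, D) = (-146 + d)*(96 + D) (p(d, D) = (d - 146)*(D + 96) = (-146 + d)*(96 + D))
p(57, A) + (-196814 - 1*(-121520)) = (-14016 - 146*(-458) + 96*57 - 458*57) + (-196814 - 1*(-121520)) = (-14016 + 66868 + 5472 - 26106) + (-196814 + 121520) = 32218 - 75294 = -43076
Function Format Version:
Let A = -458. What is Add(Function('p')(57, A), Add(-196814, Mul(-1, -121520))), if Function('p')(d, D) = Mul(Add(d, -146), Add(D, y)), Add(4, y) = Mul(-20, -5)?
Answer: -43076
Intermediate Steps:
y = 96 (y = Add(-4, Mul(-20, -5)) = Add(-4, 100) = 96)
Function('p')(d, D) = Mul(Add(-146, d), Add(96, D)) (Function('p')(d, D) = Mul(Add(d, -146), Add(D, 96)) = Mul(Add(-146, d), Add(96, D)))
Add(Function('p')(57, A), Add(-196814, Mul(-1, -121520))) = Add(Add(-14016, Mul(-146, -458), Mul(96, 57), Mul(-458, 57)), Add(-196814, Mul(-1, -121520))) = Add(Add(-14016, 66868, 5472, -26106), Add(-196814, 121520)) = Add(32218, -75294) = -43076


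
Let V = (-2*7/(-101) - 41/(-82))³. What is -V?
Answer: -2146689/8242408 ≈ -0.26044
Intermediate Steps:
V = 2146689/8242408 (V = (-14*(-1/101) - 41*(-1/82))³ = (14/101 + ½)³ = (129/202)³ = 2146689/8242408 ≈ 0.26044)
-V = -1*2146689/8242408 = -2146689/8242408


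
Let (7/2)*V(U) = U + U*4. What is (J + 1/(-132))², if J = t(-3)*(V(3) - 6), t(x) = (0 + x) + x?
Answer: 90193009/853776 ≈ 105.64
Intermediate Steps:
t(x) = 2*x (t(x) = x + x = 2*x)
V(U) = 10*U/7 (V(U) = 2*(U + U*4)/7 = 2*(U + 4*U)/7 = 2*(5*U)/7 = 10*U/7)
J = 72/7 (J = (2*(-3))*((10/7)*3 - 6) = -6*(30/7 - 6) = -6*(-12/7) = 72/7 ≈ 10.286)
(J + 1/(-132))² = (72/7 + 1/(-132))² = (72/7 - 1/132)² = (9497/924)² = 90193009/853776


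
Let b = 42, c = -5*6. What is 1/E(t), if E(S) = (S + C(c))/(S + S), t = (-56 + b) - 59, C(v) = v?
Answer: 146/103 ≈ 1.4175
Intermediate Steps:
c = -30
t = -73 (t = (-56 + 42) - 59 = -14 - 59 = -73)
E(S) = (-30 + S)/(2*S) (E(S) = (S - 30)/(S + S) = (-30 + S)/((2*S)) = (-30 + S)*(1/(2*S)) = (-30 + S)/(2*S))
1/E(t) = 1/((½)*(-30 - 73)/(-73)) = 1/((½)*(-1/73)*(-103)) = 1/(103/146) = 146/103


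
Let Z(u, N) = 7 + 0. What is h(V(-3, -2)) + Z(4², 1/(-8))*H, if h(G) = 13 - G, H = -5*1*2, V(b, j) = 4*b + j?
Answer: -43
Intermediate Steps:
Z(u, N) = 7
V(b, j) = j + 4*b
H = -10 (H = -5*2 = -10)
h(V(-3, -2)) + Z(4², 1/(-8))*H = (13 - (-2 + 4*(-3))) + 7*(-10) = (13 - (-2 - 12)) - 70 = (13 - 1*(-14)) - 70 = (13 + 14) - 70 = 27 - 70 = -43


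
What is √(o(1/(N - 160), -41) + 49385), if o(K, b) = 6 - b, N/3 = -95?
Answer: 2*√12358 ≈ 222.33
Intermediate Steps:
N = -285 (N = 3*(-95) = -285)
√(o(1/(N - 160), -41) + 49385) = √((6 - 1*(-41)) + 49385) = √((6 + 41) + 49385) = √(47 + 49385) = √49432 = 2*√12358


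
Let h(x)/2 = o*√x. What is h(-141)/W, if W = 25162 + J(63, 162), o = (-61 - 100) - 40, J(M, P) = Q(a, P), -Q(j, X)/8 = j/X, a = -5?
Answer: -16281*I*√141/1019071 ≈ -0.18971*I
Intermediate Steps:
Q(j, X) = -8*j/X
J(M, P) = 40/P (J(M, P) = -8*(-5)/P = 40/P)
o = -201 (o = -161 - 40 = -201)
h(x) = -402*√x (h(x) = 2*(-201*√x) = -402*√x)
W = 2038142/81 (W = 25162 + 40/162 = 25162 + 40*(1/162) = 25162 + 20/81 = 2038142/81 ≈ 25162.)
h(-141)/W = (-402*I*√141)/(2038142/81) = -402*I*√141*(81/2038142) = -16281*I*√141/1019071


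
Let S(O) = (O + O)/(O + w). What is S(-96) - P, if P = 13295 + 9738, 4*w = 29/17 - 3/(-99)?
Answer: -2469498001/107225 ≈ -23031.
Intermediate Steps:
w = 487/1122 (w = (29/17 - 3/(-99))/4 = (29*(1/17) - 3*(-1/99))/4 = (29/17 + 1/33)/4 = (¼)*(974/561) = 487/1122 ≈ 0.43405)
P = 23033
S(O) = 2*O/(487/1122 + O) (S(O) = (O + O)/(O + 487/1122) = (2*O)/(487/1122 + O) = 2*O/(487/1122 + O))
S(-96) - P = 2244*(-96)/(487 + 1122*(-96)) - 1*23033 = 2244*(-96)/(487 - 107712) - 23033 = 2244*(-96)/(-107225) - 23033 = 2244*(-96)*(-1/107225) - 23033 = 215424/107225 - 23033 = -2469498001/107225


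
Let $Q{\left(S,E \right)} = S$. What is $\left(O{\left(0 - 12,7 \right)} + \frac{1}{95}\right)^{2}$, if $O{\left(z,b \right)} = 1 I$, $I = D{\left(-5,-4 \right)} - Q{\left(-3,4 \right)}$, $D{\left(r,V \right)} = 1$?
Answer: $\frac{145161}{9025} \approx 16.084$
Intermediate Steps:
$I = 4$ ($I = 1 - -3 = 1 + 3 = 4$)
$O{\left(z,b \right)} = 4$ ($O{\left(z,b \right)} = 1 \cdot 4 = 4$)
$\left(O{\left(0 - 12,7 \right)} + \frac{1}{95}\right)^{2} = \left(4 + \frac{1}{95}\right)^{2} = \left(\frac{381}{95}\right)^{2} = \frac{145161}{9025}$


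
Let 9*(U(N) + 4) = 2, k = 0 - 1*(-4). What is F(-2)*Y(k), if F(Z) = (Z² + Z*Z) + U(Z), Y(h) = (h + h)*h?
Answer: 1216/9 ≈ 135.11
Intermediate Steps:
k = 4 (k = 0 + 4 = 4)
U(N) = -34/9 (U(N) = -4 + (⅑)*2 = -4 + 2/9 = -34/9)
Y(h) = 2*h² (Y(h) = (2*h)*h = 2*h²)
F(Z) = -34/9 + 2*Z² (F(Z) = (Z² + Z*Z) - 34/9 = (Z² + Z²) - 34/9 = 2*Z² - 34/9 = -34/9 + 2*Z²)
F(-2)*Y(k) = (-34/9 + 2*(-2)²)*(2*4²) = (-34/9 + 2*4)*(2*16) = (-34/9 + 8)*32 = (38/9)*32 = 1216/9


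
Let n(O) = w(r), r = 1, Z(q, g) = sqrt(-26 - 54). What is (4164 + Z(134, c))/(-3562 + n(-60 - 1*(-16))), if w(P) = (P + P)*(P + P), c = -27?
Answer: -694/593 - 2*I*sqrt(5)/1779 ≈ -1.1703 - 0.0025138*I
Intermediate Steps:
Z(q, g) = 4*I*sqrt(5) (Z(q, g) = sqrt(-80) = 4*I*sqrt(5))
w(P) = 4*P**2 (w(P) = (2*P)*(2*P) = 4*P**2)
n(O) = 4 (n(O) = 4*1**2 = 4*1 = 4)
(4164 + Z(134, c))/(-3562 + n(-60 - 1*(-16))) = (4164 + 4*I*sqrt(5))/(-3562 + 4) = (4164 + 4*I*sqrt(5))/(-3558) = (4164 + 4*I*sqrt(5))*(-1/3558) = -694/593 - 2*I*sqrt(5)/1779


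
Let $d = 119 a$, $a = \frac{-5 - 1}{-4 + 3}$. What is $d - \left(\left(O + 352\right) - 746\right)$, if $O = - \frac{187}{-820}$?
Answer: $\frac{908373}{820} \approx 1107.8$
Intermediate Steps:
$a = 6$ ($a = - \frac{6}{-1} = \left(-6\right) \left(-1\right) = 6$)
$O = \frac{187}{820}$ ($O = \left(-187\right) \left(- \frac{1}{820}\right) = \frac{187}{820} \approx 0.22805$)
$d = 714$ ($d = 119 \cdot 6 = 714$)
$d - \left(\left(O + 352\right) - 746\right) = 714 - \left(\left(\frac{187}{820} + 352\right) - 746\right) = 714 - \left(\frac{288827}{820} - 746\right) = 714 - - \frac{322893}{820} = 714 + \frac{322893}{820} = \frac{908373}{820}$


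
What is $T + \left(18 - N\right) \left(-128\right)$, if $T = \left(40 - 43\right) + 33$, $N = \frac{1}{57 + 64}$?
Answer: $- \frac{275026}{121} \approx -2272.9$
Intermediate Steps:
$N = \frac{1}{121} \approx 0.0082645$
$T = 30$ ($T = -3 + 33 = 30$)
$T + \left(18 - N\right) \left(-128\right) = 30 + \left(18 - \frac{1}{121}\right) \left(-128\right) = 30 + \frac{2177}{121} \left(-128\right) = 30 - \frac{278656}{121} = - \frac{275026}{121}$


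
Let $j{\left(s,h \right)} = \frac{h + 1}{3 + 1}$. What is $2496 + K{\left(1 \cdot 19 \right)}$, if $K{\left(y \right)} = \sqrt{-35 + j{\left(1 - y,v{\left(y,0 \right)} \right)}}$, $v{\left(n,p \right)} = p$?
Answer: $2496 + \frac{i \sqrt{139}}{2} \approx 2496.0 + 5.8949 i$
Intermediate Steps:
$j{\left(s,h \right)} = \frac{1}{4} + \frac{h}{4}$ ($j{\left(s,h \right)} = \frac{1 + h}{4} = \left(1 + h\right) \frac{1}{4} = \frac{1}{4} + \frac{h}{4}$)
$K{\left(y \right)} = \frac{i \sqrt{139}}{2}$ ($K{\left(y \right)} = \sqrt{-35 + \left(\frac{1}{4} + \frac{1}{4} \cdot 0\right)} = \sqrt{-35 + \left(\frac{1}{4} + 0\right)} = \sqrt{-35 + \frac{1}{4}} = \sqrt{- \frac{139}{4}} = \frac{i \sqrt{139}}{2}$)
$2496 + K{\left(1 \cdot 19 \right)} = 2496 + \frac{i \sqrt{139}}{2}$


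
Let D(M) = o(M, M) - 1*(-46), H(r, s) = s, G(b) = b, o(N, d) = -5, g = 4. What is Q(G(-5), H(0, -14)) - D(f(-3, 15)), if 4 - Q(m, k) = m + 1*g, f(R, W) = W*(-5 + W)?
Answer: -36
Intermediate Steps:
D(M) = 41 (D(M) = -5 - 1*(-46) = -5 + 46 = 41)
Q(m, k) = -m (Q(m, k) = 4 - (m + 1*4) = 4 - (m + 4) = 4 - (4 + m) = 4 + (-4 - m) = -m)
Q(G(-5), H(0, -14)) - D(f(-3, 15)) = -1*(-5) - 1*41 = 5 - 41 = -36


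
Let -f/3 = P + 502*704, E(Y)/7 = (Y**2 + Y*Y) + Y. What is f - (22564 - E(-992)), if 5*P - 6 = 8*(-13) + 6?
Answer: 63436096/5 ≈ 1.2687e+7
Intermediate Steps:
P = -92/5 (P = 6/5 + (8*(-13) + 6)/5 = 6/5 + (-104 + 6)/5 = 6/5 + (1/5)*(-98) = 6/5 - 98/5 = -92/5 ≈ -18.400)
E(Y) = 7*Y + 14*Y**2 (E(Y) = 7*((Y**2 + Y*Y) + Y) = 7*((Y**2 + Y**2) + Y) = 7*(2*Y**2 + Y) = 7*(Y + 2*Y**2) = 7*Y + 14*Y**2)
f = -5300844/5 (f = -3*(-92/5 + 502*704) = -3*(-92/5 + 353408) = -3*1766948/5 = -5300844/5 ≈ -1.0602e+6)
f - (22564 - E(-992)) = -5300844/5 - (22564 - 7*(-992)*(1 + 2*(-992))) = -5300844/5 - (22564 - 7*(-992)*(1 - 1984)) = -5300844/5 - (22564 - 7*(-992)*(-1983)) = -5300844/5 - (22564 - 1*13769952) = -5300844/5 - (22564 - 13769952) = -5300844/5 - 1*(-13747388) = -5300844/5 + 13747388 = 63436096/5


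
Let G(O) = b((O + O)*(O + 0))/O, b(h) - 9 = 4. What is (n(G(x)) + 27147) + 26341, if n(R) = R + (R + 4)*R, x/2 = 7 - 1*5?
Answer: 856237/16 ≈ 53515.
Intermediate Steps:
b(h) = 13 (b(h) = 9 + 4 = 13)
x = 4 (x = 2*(7 - 1*5) = 2*(7 - 5) = 2*2 = 4)
G(O) = 13/O
n(R) = R + R*(4 + R) (n(R) = R + (4 + R)*R = R + R*(4 + R))
(n(G(x)) + 27147) + 26341 = ((13/4)*(5 + 13/4) + 27147) + 26341 = ((13*(¼))*(5 + 13*(¼)) + 27147) + 26341 = (13*(5 + 13/4)/4 + 27147) + 26341 = ((13/4)*(33/4) + 27147) + 26341 = (429/16 + 27147) + 26341 = 434781/16 + 26341 = 856237/16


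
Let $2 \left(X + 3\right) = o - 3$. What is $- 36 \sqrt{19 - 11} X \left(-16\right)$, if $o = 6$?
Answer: $- 1728 \sqrt{2} \approx -2443.8$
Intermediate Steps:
$X = - \frac{3}{2}$ ($X = -3 + \frac{6 - 3}{2} = -3 + \frac{1}{2} \cdot 3 = -3 + \frac{3}{2} = - \frac{3}{2} \approx -1.5$)
$- 36 \sqrt{19 - 11} X \left(-16\right) = - 36 \sqrt{19 - 11} \left(\left(- \frac{3}{2}\right) \left(-16\right)\right) = - 36 \sqrt{8} \cdot 24 = - 36 \cdot 2 \sqrt{2} \cdot 24 = - 72 \sqrt{2} \cdot 24 = - 1728 \sqrt{2}$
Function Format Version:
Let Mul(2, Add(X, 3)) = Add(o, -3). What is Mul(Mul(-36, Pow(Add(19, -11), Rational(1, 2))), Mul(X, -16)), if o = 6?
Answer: Mul(-1728, Pow(2, Rational(1, 2))) ≈ -2443.8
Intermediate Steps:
X = Rational(-3, 2) (X = Add(-3, Mul(Rational(1, 2), Add(6, -3))) = Add(-3, Mul(Rational(1, 2), 3)) = Add(-3, Rational(3, 2)) = Rational(-3, 2) ≈ -1.5000)
Mul(Mul(-36, Pow(Add(19, -11), Rational(1, 2))), Mul(X, -16)) = Mul(Mul(-36, Pow(Add(19, -11), Rational(1, 2))), Mul(Rational(-3, 2), -16)) = Mul(Mul(-36, Pow(8, Rational(1, 2))), 24) = Mul(Mul(-36, Mul(2, Pow(2, Rational(1, 2)))), 24) = Mul(Mul(-72, Pow(2, Rational(1, 2))), 24) = Mul(-1728, Pow(2, Rational(1, 2)))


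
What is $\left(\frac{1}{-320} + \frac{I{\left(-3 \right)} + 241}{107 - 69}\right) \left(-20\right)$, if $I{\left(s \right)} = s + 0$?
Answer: $- \frac{38061}{304} \approx -125.2$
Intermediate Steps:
$I{\left(s \right)} = s$
$\left(\frac{1}{-320} + \frac{I{\left(-3 \right)} + 241}{107 - 69}\right) \left(-20\right) = \left(\frac{1}{-320} + \frac{-3 + 241}{107 - 69}\right) \left(-20\right) = \left(- \frac{1}{320} + \frac{238}{38}\right) \left(-20\right) = \left(- \frac{1}{320} + 238 \cdot \frac{1}{38}\right) \left(-20\right) = \left(- \frac{1}{320} + \frac{119}{19}\right) \left(-20\right) = \frac{38061}{6080} \left(-20\right) = - \frac{38061}{304}$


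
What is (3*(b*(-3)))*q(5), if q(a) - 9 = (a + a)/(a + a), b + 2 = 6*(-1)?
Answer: 720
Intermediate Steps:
b = -8 (b = -2 + 6*(-1) = -2 - 6 = -8)
q(a) = 10 (q(a) = 9 + (a + a)/(a + a) = 9 + (2*a)/((2*a)) = 9 + (2*a)*(1/(2*a)) = 9 + 1 = 10)
(3*(b*(-3)))*q(5) = (3*(-8*(-3)))*10 = (3*24)*10 = 72*10 = 720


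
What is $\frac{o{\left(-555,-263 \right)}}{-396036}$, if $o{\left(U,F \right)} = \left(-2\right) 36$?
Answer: $\frac{2}{11001} \approx 0.0001818$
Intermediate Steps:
$o{\left(U,F \right)} = -72$
$\frac{o{\left(-555,-263 \right)}}{-396036} = - \frac{72}{-396036} = \left(-72\right) \left(- \frac{1}{396036}\right) = \frac{2}{11001}$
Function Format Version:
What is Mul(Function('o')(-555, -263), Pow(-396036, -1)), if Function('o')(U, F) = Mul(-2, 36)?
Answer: Rational(2, 11001) ≈ 0.00018180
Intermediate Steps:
Function('o')(U, F) = -72
Mul(Function('o')(-555, -263), Pow(-396036, -1)) = Mul(-72, Pow(-396036, -1)) = Mul(-72, Rational(-1, 396036)) = Rational(2, 11001)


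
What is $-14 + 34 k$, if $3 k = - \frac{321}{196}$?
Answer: $- \frac{3191}{98} \approx -32.561$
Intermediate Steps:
$k = - \frac{107}{196}$ ($k = \frac{\left(-321\right) \frac{1}{196}}{3} = \frac{1}{3} \left(- \frac{321}{196}\right) = - \frac{107}{196} \approx -0.54592$)
$-14 + 34 k = -14 + 34 \left(- \frac{107}{196}\right) = -14 - \frac{1819}{98} = - \frac{3191}{98}$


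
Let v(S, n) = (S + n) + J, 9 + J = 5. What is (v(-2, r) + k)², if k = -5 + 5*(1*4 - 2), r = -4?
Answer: 25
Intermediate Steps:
J = -4 (J = -9 + 5 = -4)
v(S, n) = -4 + S + n (v(S, n) = (S + n) - 4 = -4 + S + n)
k = 5 (k = -5 + 5*(4 - 2) = -5 + 5*2 = -5 + 10 = 5)
(v(-2, r) + k)² = ((-4 - 2 - 4) + 5)² = (-10 + 5)² = (-5)² = 25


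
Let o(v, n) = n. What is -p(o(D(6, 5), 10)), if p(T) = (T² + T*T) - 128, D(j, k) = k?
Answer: -72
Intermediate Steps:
p(T) = -128 + 2*T² (p(T) = (T² + T²) - 128 = 2*T² - 128 = -128 + 2*T²)
-p(o(D(6, 5), 10)) = -(-128 + 2*10²) = -(-128 + 2*100) = -(-128 + 200) = -1*72 = -72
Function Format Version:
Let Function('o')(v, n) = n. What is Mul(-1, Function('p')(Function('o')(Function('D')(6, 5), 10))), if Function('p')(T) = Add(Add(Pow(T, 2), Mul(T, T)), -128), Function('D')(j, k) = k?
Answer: -72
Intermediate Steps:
Function('p')(T) = Add(-128, Mul(2, Pow(T, 2))) (Function('p')(T) = Add(Add(Pow(T, 2), Pow(T, 2)), -128) = Add(Mul(2, Pow(T, 2)), -128) = Add(-128, Mul(2, Pow(T, 2))))
Mul(-1, Function('p')(Function('o')(Function('D')(6, 5), 10))) = Mul(-1, Add(-128, Mul(2, Pow(10, 2)))) = Mul(-1, Add(-128, Mul(2, 100))) = Mul(-1, Add(-128, 200)) = Mul(-1, 72) = -72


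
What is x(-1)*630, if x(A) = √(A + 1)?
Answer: 0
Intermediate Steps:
x(A) = √(1 + A)
x(-1)*630 = √(1 - 1)*630 = √0*630 = 0*630 = 0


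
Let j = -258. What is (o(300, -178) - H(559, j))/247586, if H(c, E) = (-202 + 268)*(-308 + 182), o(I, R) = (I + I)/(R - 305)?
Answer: 669338/19930673 ≈ 0.033583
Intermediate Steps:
o(I, R) = 2*I/(-305 + R) (o(I, R) = (2*I)/(-305 + R) = 2*I/(-305 + R))
H(c, E) = -8316 (H(c, E) = 66*(-126) = -8316)
(o(300, -178) - H(559, j))/247586 = (2*300/(-305 - 178) - 1*(-8316))/247586 = (2*300/(-483) + 8316)*(1/247586) = (2*300*(-1/483) + 8316)*(1/247586) = (-200/161 + 8316)*(1/247586) = (1338676/161)*(1/247586) = 669338/19930673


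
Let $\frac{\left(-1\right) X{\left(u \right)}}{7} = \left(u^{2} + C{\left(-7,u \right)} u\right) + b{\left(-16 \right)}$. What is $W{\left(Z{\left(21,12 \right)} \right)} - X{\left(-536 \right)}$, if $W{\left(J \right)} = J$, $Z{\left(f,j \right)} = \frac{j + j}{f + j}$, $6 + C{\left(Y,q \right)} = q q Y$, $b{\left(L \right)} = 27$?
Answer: $\frac{83023335095}{11} \approx 7.5476 \cdot 10^{9}$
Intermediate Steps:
$C{\left(Y,q \right)} = -6 + Y q^{2}$ ($C{\left(Y,q \right)} = -6 + q q Y = -6 + q^{2} Y = -6 + Y q^{2}$)
$Z{\left(f,j \right)} = \frac{2 j}{f + j}$
$X{\left(u \right)} = -189 - 7 u^{2} - 7 u \left(-6 - 7 u^{2}\right)$ ($X{\left(u \right)} = - 7 \left(\left(u^{2} + \left(-6 - 7 u^{2}\right) u\right) + 27\right) = - 7 \left(\left(u^{2} + u \left(-6 - 7 u^{2}\right)\right) + 27\right) = - 7 \left(27 + u^{2} + u \left(-6 - 7 u^{2}\right)\right) = -189 - 7 u^{2} - 7 u \left(-6 - 7 u^{2}\right)$)
$W{\left(Z{\left(21,12 \right)} \right)} - X{\left(-536 \right)} = 2 \cdot 12 \frac{1}{21 + 12} - \left(-189 - 7 \left(-536\right)^{2} + 7 \left(-536\right) \left(6 + 7 \left(-536\right)^{2}\right)\right) = 2 \cdot 12 \cdot \frac{1}{33} - \left(-189 - 2011072 + 7 \left(-536\right) \left(6 + 7 \cdot 287296\right)\right) = 2 \cdot 12 \cdot \frac{1}{33} - \left(-189 - 2011072 + 7 \left(-536\right) \left(6 + 2011072\right)\right) = \frac{8}{11} - \left(-189 - 2011072 + 7 \left(-536\right) 2011078\right) = \frac{8}{11} - \left(-189 - 2011072 - 7545564656\right) = \frac{8}{11} - -7547575917 = \frac{8}{11} + 7547575917 = \frac{83023335095}{11}$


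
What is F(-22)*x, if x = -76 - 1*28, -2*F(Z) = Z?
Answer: -1144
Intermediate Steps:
F(Z) = -Z/2
x = -104 (x = -76 - 28 = -104)
F(-22)*x = -½*(-22)*(-104) = 11*(-104) = -1144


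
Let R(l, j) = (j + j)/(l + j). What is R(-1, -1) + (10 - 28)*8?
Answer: -143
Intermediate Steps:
R(l, j) = 2*j/(j + l) (R(l, j) = (2*j)/(j + l) = 2*j/(j + l))
R(-1, -1) + (10 - 28)*8 = 2*(-1)/(-1 - 1) + (10 - 28)*8 = 2*(-1)/(-2) - 18*8 = 2*(-1)*(-½) - 144 = 1 - 144 = -143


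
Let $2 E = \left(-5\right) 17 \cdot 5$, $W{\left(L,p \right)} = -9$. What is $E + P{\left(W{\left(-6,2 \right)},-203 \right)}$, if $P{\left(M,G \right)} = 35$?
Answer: $- \frac{355}{2} \approx -177.5$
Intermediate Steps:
$E = - \frac{425}{2}$ ($E = \frac{\left(-5\right) 17 \cdot 5}{2} = \frac{\left(-85\right) 5}{2} = \frac{1}{2} \left(-425\right) = - \frac{425}{2} \approx -212.5$)
$E + P{\left(W{\left(-6,2 \right)},-203 \right)} = - \frac{425}{2} + 35 = - \frac{355}{2}$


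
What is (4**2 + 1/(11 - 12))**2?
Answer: 225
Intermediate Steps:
(4**2 + 1/(11 - 12))**2 = (16 + 1/(-1))**2 = (16 - 1)**2 = 15**2 = 225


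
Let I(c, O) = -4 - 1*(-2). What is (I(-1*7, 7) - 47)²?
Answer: 2401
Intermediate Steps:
I(c, O) = -2 (I(c, O) = -4 + 2 = -2)
(I(-1*7, 7) - 47)² = (-2 - 47)² = (-49)² = 2401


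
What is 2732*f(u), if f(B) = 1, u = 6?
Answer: 2732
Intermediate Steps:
2732*f(u) = 2732*1 = 2732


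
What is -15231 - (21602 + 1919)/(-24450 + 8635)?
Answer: -240854744/15815 ≈ -15230.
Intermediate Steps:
-15231 - (21602 + 1919)/(-24450 + 8635) = -15231 - 23521/(-15815) = -15231 - 23521*(-1)/15815 = -15231 - 1*(-23521/15815) = -15231 + 23521/15815 = -240854744/15815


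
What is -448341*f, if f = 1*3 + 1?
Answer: -1793364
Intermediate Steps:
f = 4 (f = 3 + 1 = 4)
-448341*f = -448341*4 = -1793364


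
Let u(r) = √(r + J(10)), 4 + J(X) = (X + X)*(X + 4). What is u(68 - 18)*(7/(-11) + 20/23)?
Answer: 59*√326/253 ≈ 4.2106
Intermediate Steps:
J(X) = -4 + 2*X*(4 + X) (J(X) = -4 + (X + X)*(X + 4) = -4 + (2*X)*(4 + X) = -4 + 2*X*(4 + X))
u(r) = √(276 + r) (u(r) = √(r + (-4 + 2*10² + 8*10)) = √(r + (-4 + 2*100 + 80)) = √(r + (-4 + 200 + 80)) = √(r + 276) = √(276 + r))
u(68 - 18)*(7/(-11) + 20/23) = √(276 + (68 - 18))*(7/(-11) + 20/23) = √(276 + 50)*(7*(-1/11) + 20*(1/23)) = √326*(-7/11 + 20/23) = √326*(59/253) = 59*√326/253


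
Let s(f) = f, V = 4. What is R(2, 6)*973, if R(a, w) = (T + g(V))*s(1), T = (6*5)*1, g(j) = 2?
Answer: 31136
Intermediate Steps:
T = 30 (T = 30*1 = 30)
R(a, w) = 32 (R(a, w) = (30 + 2)*1 = 32*1 = 32)
R(2, 6)*973 = 32*973 = 31136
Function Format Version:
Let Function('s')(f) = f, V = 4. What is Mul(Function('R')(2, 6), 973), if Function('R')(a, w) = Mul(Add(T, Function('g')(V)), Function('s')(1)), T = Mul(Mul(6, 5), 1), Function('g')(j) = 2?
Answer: 31136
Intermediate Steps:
T = 30 (T = Mul(30, 1) = 30)
Function('R')(a, w) = 32 (Function('R')(a, w) = Mul(Add(30, 2), 1) = Mul(32, 1) = 32)
Mul(Function('R')(2, 6), 973) = Mul(32, 973) = 31136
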